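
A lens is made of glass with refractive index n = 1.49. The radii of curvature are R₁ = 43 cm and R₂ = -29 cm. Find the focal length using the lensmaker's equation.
1/f = (n − 1)(1/R₁ − 1/R₂) → f = 35.35 cm (converging lens)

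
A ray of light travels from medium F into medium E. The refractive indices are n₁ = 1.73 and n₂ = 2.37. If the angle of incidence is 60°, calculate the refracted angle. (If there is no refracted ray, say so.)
sin θ₂ = (n₁/n₂)·sin θ₁ = 0.6322 → θ₂ = 39.21°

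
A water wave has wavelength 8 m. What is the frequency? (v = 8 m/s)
f = v/λ = 1 Hz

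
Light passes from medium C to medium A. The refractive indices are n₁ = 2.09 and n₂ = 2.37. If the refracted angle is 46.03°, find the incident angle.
sin θ₁ = (n₂/n₁)·sin θ₂ → θ₁ = 54.7°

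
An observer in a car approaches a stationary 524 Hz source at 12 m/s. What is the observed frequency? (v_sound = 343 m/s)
f_obs = f·(v + v_o)/v = 542.3 Hz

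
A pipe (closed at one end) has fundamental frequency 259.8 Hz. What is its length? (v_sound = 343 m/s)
L = v/(4f₁) = 0.3301 m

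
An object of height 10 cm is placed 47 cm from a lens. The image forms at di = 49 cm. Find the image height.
hi = (-di/do) × ho = -10.43 cm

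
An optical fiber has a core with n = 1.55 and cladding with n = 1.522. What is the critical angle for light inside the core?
θc = arcsin(n_cladding/n_core) = 79.09°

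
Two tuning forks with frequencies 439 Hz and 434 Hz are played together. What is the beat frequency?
5 Hz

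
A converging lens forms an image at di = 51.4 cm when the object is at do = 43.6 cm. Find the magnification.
M = −di/do = -1.179 (inverted image)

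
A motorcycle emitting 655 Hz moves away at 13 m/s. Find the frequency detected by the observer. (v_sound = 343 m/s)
f_obs = f·v/(v + v_s) = 631.1 Hz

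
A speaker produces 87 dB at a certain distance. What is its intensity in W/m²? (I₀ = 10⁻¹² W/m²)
I = I₀·10^(β/10) = 5.01 × 10⁻⁴ W/m²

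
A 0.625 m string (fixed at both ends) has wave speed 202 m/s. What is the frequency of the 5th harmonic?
fₙ = nv/(2L) = 808 Hz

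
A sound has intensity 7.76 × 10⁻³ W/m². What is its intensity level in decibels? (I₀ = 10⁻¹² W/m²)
β = 10·log₁₀(I/I₀) = 98.9 dB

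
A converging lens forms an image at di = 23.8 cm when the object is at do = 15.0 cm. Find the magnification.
M = −di/do = -1.587 (inverted image)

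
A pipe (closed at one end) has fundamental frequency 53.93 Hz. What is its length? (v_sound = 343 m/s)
L = v/(4f₁) = 1.59 m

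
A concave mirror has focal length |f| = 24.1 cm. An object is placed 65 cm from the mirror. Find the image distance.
f = +24.1 cm (concave); 1/di = 1/f − 1/do → di = 38.3 cm (real image, in front of mirror)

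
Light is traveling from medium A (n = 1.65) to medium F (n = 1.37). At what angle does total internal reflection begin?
θc = arcsin(n₂/n₁) = 56.13°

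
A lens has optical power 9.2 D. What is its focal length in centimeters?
f = 1/P = 10.87 cm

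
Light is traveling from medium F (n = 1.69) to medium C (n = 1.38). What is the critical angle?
θc = arcsin(n₂/n₁) = 54.74°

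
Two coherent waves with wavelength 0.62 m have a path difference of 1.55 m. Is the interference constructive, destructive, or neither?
destructive — path difference = 2.5λ, an odd multiple of λ/2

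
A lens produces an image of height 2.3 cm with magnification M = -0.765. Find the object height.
ho = |hi|/|M| = 3.007 cm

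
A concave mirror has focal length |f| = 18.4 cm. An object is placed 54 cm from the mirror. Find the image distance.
f = +18.4 cm (concave); 1/di = 1/f − 1/do → di = 27.91 cm (real image, in front of mirror)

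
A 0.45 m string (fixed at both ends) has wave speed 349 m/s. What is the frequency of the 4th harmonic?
fₙ = nv/(2L) = 1551 Hz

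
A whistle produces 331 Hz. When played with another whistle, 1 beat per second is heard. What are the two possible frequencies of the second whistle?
f₂ = 331 ± 1 Hz → 332 Hz or 330 Hz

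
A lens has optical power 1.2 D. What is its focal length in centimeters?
f = 1/P = 83.33 cm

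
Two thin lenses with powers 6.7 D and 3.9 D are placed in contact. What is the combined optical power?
P_total = P₁ + P₂ = 10.6 D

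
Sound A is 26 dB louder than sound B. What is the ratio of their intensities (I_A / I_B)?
I_A/I_B = 10^(Δβ/10) = 398.1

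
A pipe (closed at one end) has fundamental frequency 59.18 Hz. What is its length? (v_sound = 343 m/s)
L = v/(4f₁) = 1.449 m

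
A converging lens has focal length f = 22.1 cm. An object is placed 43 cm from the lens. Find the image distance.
1/di = 1/f − 1/do → di = 45.47 cm (real image)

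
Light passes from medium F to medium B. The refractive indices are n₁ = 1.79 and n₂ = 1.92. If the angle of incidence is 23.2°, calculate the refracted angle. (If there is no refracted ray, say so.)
sin θ₂ = (n₁/n₂)·sin θ₁ = 0.3673 → θ₂ = 21.55°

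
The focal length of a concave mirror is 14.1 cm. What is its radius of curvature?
R = 2|f| = 28.2 cm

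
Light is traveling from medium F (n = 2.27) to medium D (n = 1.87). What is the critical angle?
θc = arcsin(n₂/n₁) = 55.47°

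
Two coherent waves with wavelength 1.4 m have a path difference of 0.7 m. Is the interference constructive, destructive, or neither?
destructive — path difference = 0.5λ, an odd multiple of λ/2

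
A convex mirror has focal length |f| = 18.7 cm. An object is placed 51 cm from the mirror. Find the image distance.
f = −18.7 cm (convex); 1/di = 1/f − 1/do → di = -13.68 cm (virtual image, behind mirror)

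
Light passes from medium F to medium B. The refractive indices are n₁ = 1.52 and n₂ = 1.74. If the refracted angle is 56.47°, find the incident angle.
sin θ₁ = (n₂/n₁)·sin θ₂ → θ₁ = 72.6°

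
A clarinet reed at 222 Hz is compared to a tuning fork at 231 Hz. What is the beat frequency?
9 Hz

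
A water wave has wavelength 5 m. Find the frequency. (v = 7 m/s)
f = v/λ = 1.4 Hz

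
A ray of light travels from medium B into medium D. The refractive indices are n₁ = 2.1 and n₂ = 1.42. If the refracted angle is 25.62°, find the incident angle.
sin θ₁ = (n₂/n₁)·sin θ₂ → θ₁ = 17°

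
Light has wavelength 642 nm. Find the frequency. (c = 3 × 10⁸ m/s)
f = c/λ = 4.673 × 10¹⁴ Hz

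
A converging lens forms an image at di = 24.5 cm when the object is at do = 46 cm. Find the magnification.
M = −di/do = -0.5326 (inverted image)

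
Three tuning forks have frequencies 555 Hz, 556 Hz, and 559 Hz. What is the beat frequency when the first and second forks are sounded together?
1 Hz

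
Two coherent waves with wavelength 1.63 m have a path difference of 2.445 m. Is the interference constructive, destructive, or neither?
destructive — path difference = 1.5λ, an odd multiple of λ/2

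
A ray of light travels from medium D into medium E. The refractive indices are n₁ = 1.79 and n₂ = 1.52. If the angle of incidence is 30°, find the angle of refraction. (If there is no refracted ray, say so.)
sin θ₂ = (n₁/n₂)·sin θ₁ = 0.5888 → θ₂ = 36.07°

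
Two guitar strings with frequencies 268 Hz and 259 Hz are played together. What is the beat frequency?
9 Hz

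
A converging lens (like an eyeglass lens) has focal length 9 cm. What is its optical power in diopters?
P = 1/f = 11.11 D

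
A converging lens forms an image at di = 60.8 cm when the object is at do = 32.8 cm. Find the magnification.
M = −di/do = -1.854 (inverted image)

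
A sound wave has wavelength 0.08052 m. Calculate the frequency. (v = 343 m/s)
f = v/λ = 4260 Hz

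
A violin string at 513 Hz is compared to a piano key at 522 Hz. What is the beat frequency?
9 Hz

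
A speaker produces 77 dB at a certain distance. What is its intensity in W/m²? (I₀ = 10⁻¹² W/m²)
I = I₀·10^(β/10) = 5.01 × 10⁻⁵ W/m²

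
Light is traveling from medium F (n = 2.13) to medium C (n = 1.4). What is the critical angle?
θc = arcsin(n₂/n₁) = 41.09°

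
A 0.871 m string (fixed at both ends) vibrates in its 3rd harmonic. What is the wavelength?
λₙ = 2L/n = 0.5807 m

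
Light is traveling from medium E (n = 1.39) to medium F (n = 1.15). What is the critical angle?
θc = arcsin(n₂/n₁) = 55.83°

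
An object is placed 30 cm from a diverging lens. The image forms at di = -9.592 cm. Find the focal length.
1/f = 1/do + 1/di → f = -14.1 cm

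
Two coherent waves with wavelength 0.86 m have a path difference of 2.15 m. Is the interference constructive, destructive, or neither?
destructive — path difference = 2.5λ, an odd multiple of λ/2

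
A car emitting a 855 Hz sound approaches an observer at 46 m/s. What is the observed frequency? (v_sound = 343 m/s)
f_obs = f·v/(v − v_s) = 987.4 Hz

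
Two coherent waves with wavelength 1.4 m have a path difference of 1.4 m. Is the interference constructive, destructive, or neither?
constructive — path difference = 1λ, a whole number of wavelengths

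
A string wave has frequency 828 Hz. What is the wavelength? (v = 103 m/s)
λ = v/f = 0.1244 m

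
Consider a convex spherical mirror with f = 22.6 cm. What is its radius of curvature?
R = 2|f| = 45.2 cm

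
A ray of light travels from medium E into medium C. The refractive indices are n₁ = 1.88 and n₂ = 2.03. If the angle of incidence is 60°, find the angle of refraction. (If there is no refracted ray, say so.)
sin θ₂ = (n₁/n₂)·sin θ₁ = 0.802 → θ₂ = 53.32°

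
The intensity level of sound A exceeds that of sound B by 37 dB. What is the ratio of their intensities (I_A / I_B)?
I_A/I_B = 10^(Δβ/10) = 5012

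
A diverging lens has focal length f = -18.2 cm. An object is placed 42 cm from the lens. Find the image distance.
1/di = 1/f − 1/do → di = -12.7 cm (virtual image)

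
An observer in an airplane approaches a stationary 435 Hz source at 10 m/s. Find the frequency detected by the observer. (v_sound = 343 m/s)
f_obs = f·(v + v_o)/v = 447.7 Hz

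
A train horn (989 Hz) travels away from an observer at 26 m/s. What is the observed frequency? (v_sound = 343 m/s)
f_obs = f·v/(v + v_s) = 919.3 Hz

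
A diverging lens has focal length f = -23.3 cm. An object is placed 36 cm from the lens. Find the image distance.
1/di = 1/f − 1/do → di = -14.15 cm (virtual image)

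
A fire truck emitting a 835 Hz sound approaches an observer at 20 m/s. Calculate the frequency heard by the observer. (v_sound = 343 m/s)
f_obs = f·v/(v − v_s) = 886.7 Hz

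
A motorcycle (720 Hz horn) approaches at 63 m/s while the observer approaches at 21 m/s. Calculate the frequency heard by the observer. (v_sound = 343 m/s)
f_obs = f·(v + v_o)/(v − v_s) = 936 Hz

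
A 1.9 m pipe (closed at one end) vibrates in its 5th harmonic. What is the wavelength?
λₙ = 4L/n = 1.52 m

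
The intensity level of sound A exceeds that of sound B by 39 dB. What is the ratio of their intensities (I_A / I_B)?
I_A/I_B = 10^(Δβ/10) = 7943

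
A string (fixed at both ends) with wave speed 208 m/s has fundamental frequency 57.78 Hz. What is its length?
L = v/(2f₁) = 1.8 m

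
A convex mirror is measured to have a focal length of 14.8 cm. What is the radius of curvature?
R = 2|f| = 29.6 cm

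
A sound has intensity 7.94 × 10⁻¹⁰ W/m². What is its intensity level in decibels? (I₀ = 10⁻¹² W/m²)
β = 10·log₁₀(I/I₀) = 29 dB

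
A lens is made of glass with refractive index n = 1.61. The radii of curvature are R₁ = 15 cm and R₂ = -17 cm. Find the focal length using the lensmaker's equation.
1/f = (n − 1)(1/R₁ − 1/R₂) → f = 13.06 cm (converging lens)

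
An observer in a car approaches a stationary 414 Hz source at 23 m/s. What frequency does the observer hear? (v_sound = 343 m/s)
f_obs = f·(v + v_o)/v = 441.8 Hz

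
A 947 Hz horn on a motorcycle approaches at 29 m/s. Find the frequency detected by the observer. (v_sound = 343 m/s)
f_obs = f·v/(v − v_s) = 1034 Hz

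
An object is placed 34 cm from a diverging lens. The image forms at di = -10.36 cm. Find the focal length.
1/f = 1/do + 1/di → f = -14.9 cm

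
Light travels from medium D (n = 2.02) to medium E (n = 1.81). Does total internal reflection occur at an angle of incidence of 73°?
θc = arcsin(n₂/n₁) = 63.64°; 73° > θc, so yes — total internal reflection.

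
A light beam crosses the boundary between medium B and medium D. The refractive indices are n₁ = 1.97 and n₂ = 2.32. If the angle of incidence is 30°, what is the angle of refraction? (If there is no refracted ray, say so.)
sin θ₂ = (n₁/n₂)·sin θ₁ = 0.4246 → θ₂ = 25.12°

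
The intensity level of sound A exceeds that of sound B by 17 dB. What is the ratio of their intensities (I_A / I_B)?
I_A/I_B = 10^(Δβ/10) = 50.12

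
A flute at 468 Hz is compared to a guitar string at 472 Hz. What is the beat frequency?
4 Hz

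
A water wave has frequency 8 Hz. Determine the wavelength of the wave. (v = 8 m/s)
λ = v/f = 1 m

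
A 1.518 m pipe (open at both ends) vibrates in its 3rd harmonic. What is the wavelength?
λₙ = 2L/n = 1.012 m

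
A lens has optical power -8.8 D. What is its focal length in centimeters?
f = 1/P = -11.36 cm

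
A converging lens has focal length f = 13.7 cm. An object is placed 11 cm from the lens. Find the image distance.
1/di = 1/f − 1/do → di = -55.81 cm (virtual image)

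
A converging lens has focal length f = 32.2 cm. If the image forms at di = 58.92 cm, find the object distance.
1/do = 1/f − 1/di → do = 71 cm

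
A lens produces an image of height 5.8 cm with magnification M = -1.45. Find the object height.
ho = |hi|/|M| = 4 cm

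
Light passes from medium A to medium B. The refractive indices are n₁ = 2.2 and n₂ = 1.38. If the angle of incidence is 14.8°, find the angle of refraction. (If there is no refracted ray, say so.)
sin θ₂ = (n₁/n₂)·sin θ₁ = 0.4072 → θ₂ = 24.03°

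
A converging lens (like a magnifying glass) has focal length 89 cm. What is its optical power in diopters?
P = 1/f = 1.124 D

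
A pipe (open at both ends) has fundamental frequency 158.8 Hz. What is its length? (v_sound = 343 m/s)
L = v/(2f₁) = 1.08 m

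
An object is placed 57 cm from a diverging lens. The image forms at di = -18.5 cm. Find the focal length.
1/f = 1/do + 1/di → f = -27.39 cm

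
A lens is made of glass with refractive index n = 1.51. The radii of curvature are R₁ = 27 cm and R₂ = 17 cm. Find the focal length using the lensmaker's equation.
1/f = (n − 1)(1/R₁ − 1/R₂) → f = -90 cm (diverging lens)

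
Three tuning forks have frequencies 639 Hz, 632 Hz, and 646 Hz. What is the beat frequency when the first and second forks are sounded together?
7 Hz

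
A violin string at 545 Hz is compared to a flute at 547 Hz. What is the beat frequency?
2 Hz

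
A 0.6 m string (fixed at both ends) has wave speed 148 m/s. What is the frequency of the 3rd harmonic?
fₙ = nv/(2L) = 370 Hz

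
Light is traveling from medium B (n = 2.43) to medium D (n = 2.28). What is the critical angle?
θc = arcsin(n₂/n₁) = 69.76°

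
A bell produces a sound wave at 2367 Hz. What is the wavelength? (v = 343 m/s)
λ = v/f = 0.1449 m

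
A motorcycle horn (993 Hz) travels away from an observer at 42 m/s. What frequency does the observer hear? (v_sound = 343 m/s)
f_obs = f·v/(v + v_s) = 884.7 Hz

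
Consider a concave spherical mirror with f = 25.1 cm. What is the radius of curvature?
R = 2|f| = 50.2 cm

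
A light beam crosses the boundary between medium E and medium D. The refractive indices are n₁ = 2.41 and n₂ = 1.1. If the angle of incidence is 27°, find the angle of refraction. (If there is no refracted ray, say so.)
sin θ₂ = (n₁/n₂)·sin θ₁ = 0.9947 → θ₂ = 84.07°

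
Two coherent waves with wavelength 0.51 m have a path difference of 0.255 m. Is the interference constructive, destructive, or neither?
destructive — path difference = 0.5λ, an odd multiple of λ/2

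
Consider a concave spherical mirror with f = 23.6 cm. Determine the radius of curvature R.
R = 2|f| = 47.2 cm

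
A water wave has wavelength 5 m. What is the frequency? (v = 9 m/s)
f = v/λ = 1.8 Hz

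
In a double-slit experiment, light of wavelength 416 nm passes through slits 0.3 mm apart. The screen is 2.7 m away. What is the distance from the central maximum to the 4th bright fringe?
y = mλL/d = 14.98 mm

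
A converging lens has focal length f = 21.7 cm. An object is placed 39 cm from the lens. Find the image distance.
1/di = 1/f − 1/do → di = 48.92 cm (real image)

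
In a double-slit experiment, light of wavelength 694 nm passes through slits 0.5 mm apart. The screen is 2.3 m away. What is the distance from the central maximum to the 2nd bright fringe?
y = mλL/d = 6.385 mm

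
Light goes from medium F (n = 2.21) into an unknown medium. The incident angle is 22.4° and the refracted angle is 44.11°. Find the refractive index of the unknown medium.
n₂ = n₁·sin θ₁ / sin θ₂ = 1.21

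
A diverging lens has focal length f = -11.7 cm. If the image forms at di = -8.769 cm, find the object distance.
1/do = 1/f − 1/di → do = 35 cm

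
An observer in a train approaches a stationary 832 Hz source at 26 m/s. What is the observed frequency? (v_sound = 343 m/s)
f_obs = f·(v + v_o)/v = 895.1 Hz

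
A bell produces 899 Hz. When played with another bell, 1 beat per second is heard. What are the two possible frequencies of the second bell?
f₂ = 899 ± 1 Hz → 900 Hz or 898 Hz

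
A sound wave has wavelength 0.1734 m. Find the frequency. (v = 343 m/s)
f = v/λ = 1978 Hz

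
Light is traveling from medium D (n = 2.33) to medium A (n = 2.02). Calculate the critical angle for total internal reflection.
θc = arcsin(n₂/n₁) = 60.11°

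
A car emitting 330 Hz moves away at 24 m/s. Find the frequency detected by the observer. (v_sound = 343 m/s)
f_obs = f·v/(v + v_s) = 308.4 Hz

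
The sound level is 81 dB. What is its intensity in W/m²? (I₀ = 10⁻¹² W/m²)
I = I₀·10^(β/10) = 1.26 × 10⁻⁴ W/m²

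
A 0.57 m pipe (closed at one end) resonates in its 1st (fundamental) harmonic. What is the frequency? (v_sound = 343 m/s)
fₙ = nv/(4L) = 150.4 Hz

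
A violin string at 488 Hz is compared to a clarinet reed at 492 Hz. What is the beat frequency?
4 Hz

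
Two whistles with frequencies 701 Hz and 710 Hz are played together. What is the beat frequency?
9 Hz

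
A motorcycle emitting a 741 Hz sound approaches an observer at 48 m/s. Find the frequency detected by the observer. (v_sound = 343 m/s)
f_obs = f·v/(v − v_s) = 861.6 Hz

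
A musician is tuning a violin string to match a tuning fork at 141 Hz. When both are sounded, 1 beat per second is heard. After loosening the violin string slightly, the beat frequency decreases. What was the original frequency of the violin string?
142 Hz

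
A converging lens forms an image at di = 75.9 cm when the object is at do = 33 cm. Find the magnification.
M = −di/do = -2.3 (inverted image)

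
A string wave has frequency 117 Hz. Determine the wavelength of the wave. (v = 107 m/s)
λ = v/f = 0.9145 m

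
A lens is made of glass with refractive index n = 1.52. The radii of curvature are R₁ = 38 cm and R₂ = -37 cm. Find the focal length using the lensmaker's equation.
1/f = (n − 1)(1/R₁ − 1/R₂) → f = 36.05 cm (converging lens)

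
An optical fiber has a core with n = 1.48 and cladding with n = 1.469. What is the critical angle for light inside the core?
θc = arcsin(n_cladding/n_core) = 83.01°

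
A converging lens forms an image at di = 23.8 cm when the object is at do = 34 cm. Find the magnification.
M = −di/do = -0.7 (inverted image)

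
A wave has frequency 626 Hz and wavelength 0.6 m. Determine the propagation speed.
v = fλ = 375.6 m/s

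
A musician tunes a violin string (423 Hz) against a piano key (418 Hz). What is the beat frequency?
5 Hz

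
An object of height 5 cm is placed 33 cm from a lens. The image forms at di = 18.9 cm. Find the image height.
hi = (-di/do) × ho = -2.864 cm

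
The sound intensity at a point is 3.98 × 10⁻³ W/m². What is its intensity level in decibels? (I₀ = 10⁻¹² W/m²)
β = 10·log₁₀(I/I₀) = 96 dB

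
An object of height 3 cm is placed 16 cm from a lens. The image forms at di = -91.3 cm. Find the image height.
hi = (-di/do) × ho = 17.12 cm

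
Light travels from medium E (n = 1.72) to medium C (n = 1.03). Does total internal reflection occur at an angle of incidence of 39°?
θc = arcsin(n₂/n₁) = 36.79°; 39° > θc, so yes — total internal reflection.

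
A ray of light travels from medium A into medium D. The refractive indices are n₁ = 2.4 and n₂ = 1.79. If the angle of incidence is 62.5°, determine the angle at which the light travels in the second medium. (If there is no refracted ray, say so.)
sin θ₂ = (n₁/n₂)·sin θ₁ = 1.189 > 1, so there is no refracted ray — the light undergoes total internal reflection.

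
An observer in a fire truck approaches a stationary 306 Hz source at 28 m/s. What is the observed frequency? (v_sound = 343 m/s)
f_obs = f·(v + v_o)/v = 331 Hz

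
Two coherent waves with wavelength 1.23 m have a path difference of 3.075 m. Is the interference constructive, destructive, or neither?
destructive — path difference = 2.5λ, an odd multiple of λ/2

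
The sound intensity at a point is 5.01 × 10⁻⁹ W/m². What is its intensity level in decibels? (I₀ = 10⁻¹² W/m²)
β = 10·log₁₀(I/I₀) = 37 dB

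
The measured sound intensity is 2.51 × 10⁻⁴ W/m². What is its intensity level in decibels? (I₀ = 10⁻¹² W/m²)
β = 10·log₁₀(I/I₀) = 84 dB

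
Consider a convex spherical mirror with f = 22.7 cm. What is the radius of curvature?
R = 2|f| = 45.4 cm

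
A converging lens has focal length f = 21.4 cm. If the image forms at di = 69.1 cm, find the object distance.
1/do = 1/f − 1/di → do = 31 cm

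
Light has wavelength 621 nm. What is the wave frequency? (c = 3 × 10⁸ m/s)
f = c/λ = 4.831 × 10¹⁴ Hz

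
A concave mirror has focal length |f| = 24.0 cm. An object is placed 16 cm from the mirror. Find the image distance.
f = +24.0 cm (concave); 1/di = 1/f − 1/do → di = -48 cm (virtual image, behind mirror)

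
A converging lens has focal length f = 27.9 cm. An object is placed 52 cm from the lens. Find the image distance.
1/di = 1/f − 1/do → di = 60.2 cm (real image)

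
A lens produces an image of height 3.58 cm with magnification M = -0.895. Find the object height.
ho = |hi|/|M| = 4 cm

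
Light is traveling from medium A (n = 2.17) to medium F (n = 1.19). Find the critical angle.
θc = arcsin(n₂/n₁) = 33.26°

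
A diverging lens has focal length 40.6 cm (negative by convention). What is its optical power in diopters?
P = 1/f = -2.463 D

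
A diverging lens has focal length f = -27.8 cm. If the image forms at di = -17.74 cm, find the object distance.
1/do = 1/f − 1/di → do = 49.02 cm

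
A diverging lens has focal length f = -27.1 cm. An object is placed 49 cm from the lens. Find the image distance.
1/di = 1/f − 1/do → di = -17.45 cm (virtual image)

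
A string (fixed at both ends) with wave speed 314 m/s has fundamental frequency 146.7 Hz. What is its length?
L = v/(2f₁) = 1.07 m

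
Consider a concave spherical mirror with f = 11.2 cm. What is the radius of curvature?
R = 2|f| = 22.4 cm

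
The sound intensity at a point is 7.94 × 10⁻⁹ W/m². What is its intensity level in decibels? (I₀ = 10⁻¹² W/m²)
β = 10·log₁₀(I/I₀) = 39 dB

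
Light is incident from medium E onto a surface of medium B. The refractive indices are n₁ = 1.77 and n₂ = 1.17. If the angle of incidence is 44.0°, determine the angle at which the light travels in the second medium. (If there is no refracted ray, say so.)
sin θ₂ = (n₁/n₂)·sin θ₁ = 1.051 > 1, so there is no refracted ray — the light undergoes total internal reflection.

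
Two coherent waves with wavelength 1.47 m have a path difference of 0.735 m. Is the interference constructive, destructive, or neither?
destructive — path difference = 0.5λ, an odd multiple of λ/2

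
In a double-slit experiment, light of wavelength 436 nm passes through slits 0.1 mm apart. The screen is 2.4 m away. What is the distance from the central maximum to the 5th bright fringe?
y = mλL/d = 52.32 mm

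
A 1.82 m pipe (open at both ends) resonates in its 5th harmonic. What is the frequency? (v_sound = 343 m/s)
fₙ = nv/(2L) = 471.2 Hz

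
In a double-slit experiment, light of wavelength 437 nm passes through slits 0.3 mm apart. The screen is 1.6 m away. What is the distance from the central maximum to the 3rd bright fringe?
y = mλL/d = 6.992 mm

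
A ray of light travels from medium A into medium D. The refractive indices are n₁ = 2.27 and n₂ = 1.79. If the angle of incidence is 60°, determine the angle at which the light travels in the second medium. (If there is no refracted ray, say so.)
sin θ₂ = (n₁/n₂)·sin θ₁ = 1.098 > 1, so there is no refracted ray — the light undergoes total internal reflection.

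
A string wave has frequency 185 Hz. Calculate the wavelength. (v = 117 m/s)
λ = v/f = 0.6324 m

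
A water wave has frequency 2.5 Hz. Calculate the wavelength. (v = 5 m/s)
λ = v/f = 2 m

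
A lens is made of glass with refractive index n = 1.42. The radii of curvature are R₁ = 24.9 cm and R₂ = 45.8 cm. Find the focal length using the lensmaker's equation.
1/f = (n − 1)(1/R₁ − 1/R₂) → f = 129.9 cm (converging lens)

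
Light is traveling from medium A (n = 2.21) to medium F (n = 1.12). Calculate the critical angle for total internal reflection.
θc = arcsin(n₂/n₁) = 30.45°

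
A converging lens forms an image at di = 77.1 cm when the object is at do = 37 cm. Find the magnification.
M = −di/do = -2.084 (inverted image)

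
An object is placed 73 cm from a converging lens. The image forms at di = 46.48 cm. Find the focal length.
1/f = 1/do + 1/di → f = 28.4 cm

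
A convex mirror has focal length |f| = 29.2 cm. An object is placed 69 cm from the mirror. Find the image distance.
f = −29.2 cm (convex); 1/di = 1/f − 1/do → di = -20.52 cm (virtual image, behind mirror)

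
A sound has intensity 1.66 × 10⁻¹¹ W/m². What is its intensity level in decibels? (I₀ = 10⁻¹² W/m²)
β = 10·log₁₀(I/I₀) = 12.2 dB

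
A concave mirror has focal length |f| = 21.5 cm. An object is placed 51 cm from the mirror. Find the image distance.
f = +21.5 cm (concave); 1/di = 1/f − 1/do → di = 37.17 cm (real image, in front of mirror)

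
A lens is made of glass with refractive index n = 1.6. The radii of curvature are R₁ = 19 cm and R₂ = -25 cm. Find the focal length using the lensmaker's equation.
1/f = (n − 1)(1/R₁ − 1/R₂) → f = 17.99 cm (converging lens)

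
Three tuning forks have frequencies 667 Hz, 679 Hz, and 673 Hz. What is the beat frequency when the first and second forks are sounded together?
12 Hz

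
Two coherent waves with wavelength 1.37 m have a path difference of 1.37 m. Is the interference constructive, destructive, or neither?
constructive — path difference = 1λ, a whole number of wavelengths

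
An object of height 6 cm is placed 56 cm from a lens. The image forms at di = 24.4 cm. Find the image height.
hi = (-di/do) × ho = -2.614 cm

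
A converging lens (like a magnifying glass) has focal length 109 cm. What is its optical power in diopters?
P = 1/f = 0.9174 D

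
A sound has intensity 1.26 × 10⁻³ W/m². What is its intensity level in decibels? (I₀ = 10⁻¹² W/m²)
β = 10·log₁₀(I/I₀) = 91 dB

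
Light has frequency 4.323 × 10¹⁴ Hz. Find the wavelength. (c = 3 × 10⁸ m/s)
λ = c/f = 694 nm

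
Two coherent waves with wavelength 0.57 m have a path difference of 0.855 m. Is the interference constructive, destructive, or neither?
destructive — path difference = 1.5λ, an odd multiple of λ/2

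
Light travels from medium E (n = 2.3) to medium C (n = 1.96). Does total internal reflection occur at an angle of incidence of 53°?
θc = arcsin(n₂/n₁) = 58.45°; 53° < θc, so no — the ray refracts.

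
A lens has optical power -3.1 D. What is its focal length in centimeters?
f = 1/P = -32.26 cm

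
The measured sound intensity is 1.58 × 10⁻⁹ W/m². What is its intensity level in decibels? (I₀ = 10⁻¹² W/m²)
β = 10·log₁₀(I/I₀) = 31.99 dB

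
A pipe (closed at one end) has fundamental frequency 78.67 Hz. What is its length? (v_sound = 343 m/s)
L = v/(4f₁) = 1.09 m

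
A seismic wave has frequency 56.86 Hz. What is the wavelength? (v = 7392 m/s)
λ = v/f = 130 m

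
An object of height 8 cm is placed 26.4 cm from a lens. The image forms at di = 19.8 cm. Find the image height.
hi = (-di/do) × ho = -6 cm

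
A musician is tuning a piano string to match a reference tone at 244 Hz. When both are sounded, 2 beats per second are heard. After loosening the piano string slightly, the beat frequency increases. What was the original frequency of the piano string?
242 Hz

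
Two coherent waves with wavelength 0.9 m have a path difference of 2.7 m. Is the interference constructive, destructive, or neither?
constructive — path difference = 3λ, a whole number of wavelengths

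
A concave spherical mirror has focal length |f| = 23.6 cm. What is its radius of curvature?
R = 2|f| = 47.2 cm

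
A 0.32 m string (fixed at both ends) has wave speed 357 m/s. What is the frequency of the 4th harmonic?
fₙ = nv/(2L) = 2231 Hz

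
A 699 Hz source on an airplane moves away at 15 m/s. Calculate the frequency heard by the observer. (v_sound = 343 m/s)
f_obs = f·v/(v + v_s) = 669.7 Hz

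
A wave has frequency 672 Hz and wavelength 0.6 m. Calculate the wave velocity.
v = fλ = 403.2 m/s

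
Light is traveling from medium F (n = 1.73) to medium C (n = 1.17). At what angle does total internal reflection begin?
θc = arcsin(n₂/n₁) = 42.56°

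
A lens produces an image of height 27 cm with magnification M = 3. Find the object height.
ho = |hi|/|M| = 9 cm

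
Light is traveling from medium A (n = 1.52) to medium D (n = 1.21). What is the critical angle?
θc = arcsin(n₂/n₁) = 52.75°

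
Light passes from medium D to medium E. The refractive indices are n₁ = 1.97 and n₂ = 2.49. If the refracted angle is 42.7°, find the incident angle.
sin θ₁ = (n₂/n₁)·sin θ₂ → θ₁ = 59°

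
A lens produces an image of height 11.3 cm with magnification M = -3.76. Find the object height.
ho = |hi|/|M| = 3.005 cm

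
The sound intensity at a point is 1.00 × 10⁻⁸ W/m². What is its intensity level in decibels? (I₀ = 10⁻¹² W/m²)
β = 10·log₁₀(I/I₀) = 40 dB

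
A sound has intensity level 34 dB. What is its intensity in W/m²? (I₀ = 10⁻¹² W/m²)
I = I₀·10^(β/10) = 2.51 × 10⁻⁹ W/m²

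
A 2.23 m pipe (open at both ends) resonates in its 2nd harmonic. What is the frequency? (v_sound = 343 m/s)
fₙ = nv/(2L) = 153.8 Hz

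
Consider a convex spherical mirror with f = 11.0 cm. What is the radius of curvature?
R = 2|f| = 22 cm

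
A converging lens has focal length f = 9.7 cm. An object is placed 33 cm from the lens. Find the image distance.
1/di = 1/f − 1/do → di = 13.74 cm (real image)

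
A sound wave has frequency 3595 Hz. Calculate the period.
T = 1/f = 2.782 × 10⁻⁴ s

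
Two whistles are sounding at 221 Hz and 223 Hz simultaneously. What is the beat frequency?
2 Hz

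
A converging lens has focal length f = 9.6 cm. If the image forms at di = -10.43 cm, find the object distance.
1/do = 1/f − 1/di → do = 4.999 cm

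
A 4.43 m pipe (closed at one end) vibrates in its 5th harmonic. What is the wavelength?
λₙ = 4L/n = 3.544 m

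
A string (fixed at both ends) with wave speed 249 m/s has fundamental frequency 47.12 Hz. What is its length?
L = v/(2f₁) = 2.642 m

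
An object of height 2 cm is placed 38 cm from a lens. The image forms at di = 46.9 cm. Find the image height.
hi = (-di/do) × ho = -2.468 cm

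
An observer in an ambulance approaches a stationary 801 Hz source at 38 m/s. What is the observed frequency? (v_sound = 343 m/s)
f_obs = f·(v + v_o)/v = 889.7 Hz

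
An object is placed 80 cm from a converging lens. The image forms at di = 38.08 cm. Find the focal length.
1/f = 1/do + 1/di → f = 25.8 cm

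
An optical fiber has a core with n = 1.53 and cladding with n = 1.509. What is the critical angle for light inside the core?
θc = arcsin(n_cladding/n_core) = 80.5°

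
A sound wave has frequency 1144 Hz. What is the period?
T = 1/f = 8.741 × 10⁻⁴ s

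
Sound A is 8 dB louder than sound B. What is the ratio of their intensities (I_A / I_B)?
I_A/I_B = 10^(Δβ/10) = 6.31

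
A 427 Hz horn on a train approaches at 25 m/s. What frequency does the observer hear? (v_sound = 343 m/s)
f_obs = f·v/(v − v_s) = 460.6 Hz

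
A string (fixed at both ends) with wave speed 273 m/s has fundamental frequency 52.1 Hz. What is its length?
L = v/(2f₁) = 2.62 m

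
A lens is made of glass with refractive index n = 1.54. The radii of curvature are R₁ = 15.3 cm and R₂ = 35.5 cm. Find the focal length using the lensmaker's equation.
1/f = (n − 1)(1/R₁ − 1/R₂) → f = 49.79 cm (converging lens)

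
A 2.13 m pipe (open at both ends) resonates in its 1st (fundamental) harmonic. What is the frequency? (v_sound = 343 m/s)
fₙ = nv/(2L) = 80.52 Hz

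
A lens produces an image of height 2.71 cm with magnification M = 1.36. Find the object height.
ho = |hi|/|M| = 1.993 cm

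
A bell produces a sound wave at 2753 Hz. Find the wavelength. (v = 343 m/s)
λ = v/f = 0.1246 m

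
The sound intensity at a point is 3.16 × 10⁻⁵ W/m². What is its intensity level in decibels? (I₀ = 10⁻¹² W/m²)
β = 10·log₁₀(I/I₀) = 75 dB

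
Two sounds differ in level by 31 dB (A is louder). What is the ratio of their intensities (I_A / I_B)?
I_A/I_B = 10^(Δβ/10) = 1259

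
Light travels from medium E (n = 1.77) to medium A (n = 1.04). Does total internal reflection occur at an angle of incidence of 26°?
θc = arcsin(n₂/n₁) = 35.98°; 26° < θc, so no — the ray refracts.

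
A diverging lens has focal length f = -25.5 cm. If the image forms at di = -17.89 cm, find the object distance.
1/do = 1/f − 1/di → do = 59.95 cm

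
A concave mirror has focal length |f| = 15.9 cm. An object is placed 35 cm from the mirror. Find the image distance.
f = +15.9 cm (concave); 1/di = 1/f − 1/do → di = 29.14 cm (real image, in front of mirror)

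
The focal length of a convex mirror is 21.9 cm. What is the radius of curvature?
R = 2|f| = 43.8 cm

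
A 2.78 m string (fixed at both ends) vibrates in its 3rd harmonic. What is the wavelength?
λₙ = 2L/n = 1.853 m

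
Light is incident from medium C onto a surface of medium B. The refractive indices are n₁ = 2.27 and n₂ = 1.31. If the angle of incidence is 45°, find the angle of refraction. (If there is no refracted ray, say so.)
sin θ₂ = (n₁/n₂)·sin θ₁ = 1.225 > 1, so there is no refracted ray — the light undergoes total internal reflection.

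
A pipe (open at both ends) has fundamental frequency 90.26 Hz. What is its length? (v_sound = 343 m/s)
L = v/(2f₁) = 1.9 m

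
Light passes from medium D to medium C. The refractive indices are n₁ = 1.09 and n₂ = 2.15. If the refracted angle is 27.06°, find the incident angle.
sin θ₁ = (n₂/n₁)·sin θ₂ → θ₁ = 63.81°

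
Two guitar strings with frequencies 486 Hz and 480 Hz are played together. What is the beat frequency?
6 Hz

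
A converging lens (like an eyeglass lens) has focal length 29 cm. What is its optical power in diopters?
P = 1/f = 3.448 D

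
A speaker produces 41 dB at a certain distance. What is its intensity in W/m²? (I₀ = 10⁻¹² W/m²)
I = I₀·10^(β/10) = 1.26 × 10⁻⁸ W/m²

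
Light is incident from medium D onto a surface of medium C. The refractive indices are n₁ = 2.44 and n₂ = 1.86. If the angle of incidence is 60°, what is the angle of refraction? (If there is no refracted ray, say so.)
sin θ₂ = (n₁/n₂)·sin θ₁ = 1.136 > 1, so there is no refracted ray — the light undergoes total internal reflection.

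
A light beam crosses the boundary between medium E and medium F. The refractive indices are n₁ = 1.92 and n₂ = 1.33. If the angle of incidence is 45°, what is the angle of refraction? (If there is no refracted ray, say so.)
sin θ₂ = (n₁/n₂)·sin θ₁ = 1.021 > 1, so there is no refracted ray — the light undergoes total internal reflection.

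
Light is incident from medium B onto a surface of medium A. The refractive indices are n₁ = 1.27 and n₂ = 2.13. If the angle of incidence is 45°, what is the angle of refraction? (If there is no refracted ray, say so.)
sin θ₂ = (n₁/n₂)·sin θ₁ = 0.4216 → θ₂ = 24.94°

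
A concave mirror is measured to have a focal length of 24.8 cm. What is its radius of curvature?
R = 2|f| = 49.6 cm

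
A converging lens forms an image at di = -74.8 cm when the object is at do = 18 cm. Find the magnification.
M = −di/do = 4.156 (upright image)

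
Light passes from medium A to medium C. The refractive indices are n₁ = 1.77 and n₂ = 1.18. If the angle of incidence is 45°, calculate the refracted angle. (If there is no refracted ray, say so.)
sin θ₂ = (n₁/n₂)·sin θ₁ = 1.061 > 1, so there is no refracted ray — the light undergoes total internal reflection.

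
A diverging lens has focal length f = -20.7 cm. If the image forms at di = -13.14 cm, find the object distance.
1/do = 1/f − 1/di → do = 35.98 cm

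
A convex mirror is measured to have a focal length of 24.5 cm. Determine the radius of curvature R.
R = 2|f| = 49 cm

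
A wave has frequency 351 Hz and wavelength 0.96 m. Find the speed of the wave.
v = fλ = 337 m/s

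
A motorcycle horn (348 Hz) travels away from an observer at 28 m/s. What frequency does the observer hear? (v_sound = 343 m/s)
f_obs = f·v/(v + v_s) = 321.7 Hz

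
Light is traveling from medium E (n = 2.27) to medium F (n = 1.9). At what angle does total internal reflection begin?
θc = arcsin(n₂/n₁) = 56.83°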